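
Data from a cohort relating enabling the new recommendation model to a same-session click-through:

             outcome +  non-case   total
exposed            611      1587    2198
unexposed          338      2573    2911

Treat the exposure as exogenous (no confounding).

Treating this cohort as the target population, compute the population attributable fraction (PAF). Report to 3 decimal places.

PAF ≈ 0.375

p₁ = P(outcome | exposed) = 611/2198 = 0.27798
p₀ = P(outcome | unexposed) = 338/2911 = 0.11611
Exposure prevalence π = 2198/5109 = 0.43022; overall risk P(Y=1) = 0.18575.
Under exogeneity, PAF = [P(Y=1) − p₀]/P(Y=1).
PAF = (0.18575 − 0.11611) / 0.18575 ≈ 0.3749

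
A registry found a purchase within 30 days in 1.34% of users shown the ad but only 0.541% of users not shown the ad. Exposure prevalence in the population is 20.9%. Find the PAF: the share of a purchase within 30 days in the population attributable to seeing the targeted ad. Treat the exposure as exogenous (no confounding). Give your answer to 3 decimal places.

PAF ≈ 0.236

p₁ = 0.0134, p₀ = 0.00541.
Overall risk P(Y=1) = π·p₁ + (1−π)·p₀ = 0.209×0.0134 + 0.791×0.00541 = 0.0070799.
Under exogeneity, PAF = [P(Y=1) − p₀] / P(Y=1).
PAF = (0.0070799 − 0.00541) / 0.0070799 ≈ 0.2359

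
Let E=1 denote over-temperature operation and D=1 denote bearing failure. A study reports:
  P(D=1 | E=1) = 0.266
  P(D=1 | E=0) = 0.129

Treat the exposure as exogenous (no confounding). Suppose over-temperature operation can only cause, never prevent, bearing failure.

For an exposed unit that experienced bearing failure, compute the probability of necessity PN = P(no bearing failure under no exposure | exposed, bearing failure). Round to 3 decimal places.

Let p₁ = 0.266, p₀ = 0.129.
Under exogeneity and monotonicity, PN = (p₁ − p₀) / p₁.
PN = (0.266 − 0.129) / 0.266 = 0.137 / 0.266 ≈ 0.5150

PN ≈ 0.515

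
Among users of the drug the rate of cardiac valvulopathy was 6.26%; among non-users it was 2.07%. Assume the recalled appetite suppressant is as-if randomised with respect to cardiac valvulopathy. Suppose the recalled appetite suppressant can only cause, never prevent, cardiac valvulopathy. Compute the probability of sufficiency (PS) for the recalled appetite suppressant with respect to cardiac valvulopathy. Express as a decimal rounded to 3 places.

p₁ = 0.0626, p₀ = 0.0207.
Under exogeneity and monotonicity, PS = (p₁ − p₀) / (1 − p₀).
PS = (0.0626 − 0.0207) / (1 − 0.0207) = 0.0419 / 0.9793 ≈ 0.0428

PS ≈ 0.043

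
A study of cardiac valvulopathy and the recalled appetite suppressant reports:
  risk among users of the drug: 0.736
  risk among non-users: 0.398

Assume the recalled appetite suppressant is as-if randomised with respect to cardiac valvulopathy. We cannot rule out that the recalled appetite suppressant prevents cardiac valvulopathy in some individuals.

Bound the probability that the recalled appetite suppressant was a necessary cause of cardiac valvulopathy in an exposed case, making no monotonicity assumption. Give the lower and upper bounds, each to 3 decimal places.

0.459 ≤ PN ≤ 0.818

Let p₁ = 0.736, p₀ = 0.398.
Under exogeneity alone the bounds on PN are max{0,(p₁−p₀)/p₁} ≤ PN ≤ min{1,(1−p₀)/p₁}.
  lower = (p₁ − p₀)/p₁ = 0.338 / 0.736 ≈ 0.4592
  upper = min{1, (1 − p₀)/p₁} = 0.602 / 0.736 ≈ 0.8179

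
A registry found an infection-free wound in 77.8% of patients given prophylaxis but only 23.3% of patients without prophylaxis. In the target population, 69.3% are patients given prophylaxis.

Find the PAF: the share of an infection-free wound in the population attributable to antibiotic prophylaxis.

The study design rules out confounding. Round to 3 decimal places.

p₁ = 0.778, p₀ = 0.233.
Overall risk P(Y=1) = π·p₁ + (1−π)·p₀ = 0.693×0.778 + 0.307×0.233 = 0.61069.
Under exogeneity, PAF = [P(Y=1) − p₀] / P(Y=1).
PAF = (0.61069 − 0.233) / 0.61069 ≈ 0.6185

PAF ≈ 0.618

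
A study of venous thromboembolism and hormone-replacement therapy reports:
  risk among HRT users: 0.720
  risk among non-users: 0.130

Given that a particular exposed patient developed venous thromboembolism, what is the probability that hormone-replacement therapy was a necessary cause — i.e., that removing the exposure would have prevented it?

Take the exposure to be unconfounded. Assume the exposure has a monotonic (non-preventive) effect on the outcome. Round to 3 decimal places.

Let p₁ = 0.72, p₀ = 0.13.
Under exogeneity and monotonicity, PN = (p₁ − p₀) / p₁.
PN = (0.72 − 0.13) / 0.72 = 0.59 / 0.72 ≈ 0.8194

PN ≈ 0.819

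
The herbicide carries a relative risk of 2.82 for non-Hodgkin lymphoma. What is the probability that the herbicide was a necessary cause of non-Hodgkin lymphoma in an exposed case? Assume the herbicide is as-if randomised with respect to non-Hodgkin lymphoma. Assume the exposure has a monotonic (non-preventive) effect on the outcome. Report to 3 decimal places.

PN ≈ 0.645

Under exogeneity and monotonicity, PN = (RR − 1) / RR = 1 − 1/RR.
PN = (2.82 − 1) / 2.82 = 1.82 / 2.82 ≈ 0.6454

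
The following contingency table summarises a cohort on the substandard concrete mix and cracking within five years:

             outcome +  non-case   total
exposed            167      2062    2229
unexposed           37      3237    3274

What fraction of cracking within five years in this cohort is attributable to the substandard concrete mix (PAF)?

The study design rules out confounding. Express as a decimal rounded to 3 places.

p₁ = P(outcome | exposed) = 167/2229 = 0.074921
p₀ = P(outcome | unexposed) = 37/3274 = 0.011301
Exposure prevalence π = 2229/5503 = 0.40505; overall risk P(Y=1) = 0.037071.
Under exogeneity, PAF = [P(Y=1) − p₀]/P(Y=1).
PAF = (0.037071 − 0.011301) / 0.037071 ≈ 0.6951

PAF ≈ 0.695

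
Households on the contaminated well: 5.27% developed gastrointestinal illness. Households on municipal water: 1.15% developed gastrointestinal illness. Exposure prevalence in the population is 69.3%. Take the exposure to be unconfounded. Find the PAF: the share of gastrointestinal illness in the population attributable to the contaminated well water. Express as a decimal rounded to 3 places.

PAF ≈ 0.713

p₁ = 0.0527, p₀ = 0.0115.
Overall risk P(Y=1) = π·p₁ + (1−π)·p₀ = 0.693×0.0527 + 0.307×0.0115 = 0.040052.
Under exogeneity, PAF = [P(Y=1) − p₀] / P(Y=1).
PAF = (0.040052 − 0.0115) / 0.040052 ≈ 0.7129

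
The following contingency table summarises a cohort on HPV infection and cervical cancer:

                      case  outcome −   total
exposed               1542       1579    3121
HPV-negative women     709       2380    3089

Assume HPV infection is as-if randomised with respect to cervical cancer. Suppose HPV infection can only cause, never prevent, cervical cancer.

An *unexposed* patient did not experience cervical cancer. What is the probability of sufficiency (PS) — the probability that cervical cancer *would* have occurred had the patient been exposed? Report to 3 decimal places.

p₁ = P(outcome | exposed) = 1542/3121 = 0.49407
p₀ = P(outcome | unexposed) = 709/3089 = 0.22952
Under exogeneity and monotonicity, PS = (p₁ − p₀)/(1 − p₀).
PS = (0.49407 − 0.22952) / 0.77048 ≈ 0.3434

PS ≈ 0.343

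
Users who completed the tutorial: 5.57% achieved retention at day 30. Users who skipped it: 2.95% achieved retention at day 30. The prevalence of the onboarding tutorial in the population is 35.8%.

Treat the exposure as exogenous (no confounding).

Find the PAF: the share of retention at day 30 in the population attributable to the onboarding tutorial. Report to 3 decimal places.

PAF ≈ 0.241

p₁ = 0.0557, p₀ = 0.0295.
Overall risk P(Y=1) = π·p₁ + (1−π)·p₀ = 0.358×0.0557 + 0.642×0.0295 = 0.03888.
Under exogeneity, PAF = [P(Y=1) − p₀] / P(Y=1).
PAF = (0.03888 − 0.0295) / 0.03888 ≈ 0.2412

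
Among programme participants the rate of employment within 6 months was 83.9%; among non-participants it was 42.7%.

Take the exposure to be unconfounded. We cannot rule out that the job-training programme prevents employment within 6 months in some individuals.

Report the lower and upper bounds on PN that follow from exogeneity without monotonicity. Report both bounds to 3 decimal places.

p₁ = 0.839, p₀ = 0.427.
Under exogeneity alone the bounds on PN are max{0,(p₁−p₀)/p₁} ≤ PN ≤ min{1,(1−p₀)/p₁}.
  lower = (p₁ − p₀)/p₁ = 0.412 / 0.839 ≈ 0.4911
  upper = min{1, (1 − p₀)/p₁} = 0.573 / 0.839 ≈ 0.6830

0.491 ≤ PN ≤ 0.683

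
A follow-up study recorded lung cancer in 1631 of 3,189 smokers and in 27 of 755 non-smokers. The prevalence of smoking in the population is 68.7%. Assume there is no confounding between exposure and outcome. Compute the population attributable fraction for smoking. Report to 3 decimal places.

PAF ≈ 0.901

p₁ = P(outcome | exposed) = 1631/3189 = 0.51145
p₀ = P(outcome | unexposed) = 27/755 = 0.035762
Overall risk P(Y=1) = π·p₁ + (1−π)·p₀ = 0.687×0.51145 + 0.313×0.035762 = 0.36256.
Under exogeneity, PAF = [P(Y=1) − p₀] / P(Y=1).
PAF = (0.36256 − 0.035762) / 0.36256 ≈ 0.9014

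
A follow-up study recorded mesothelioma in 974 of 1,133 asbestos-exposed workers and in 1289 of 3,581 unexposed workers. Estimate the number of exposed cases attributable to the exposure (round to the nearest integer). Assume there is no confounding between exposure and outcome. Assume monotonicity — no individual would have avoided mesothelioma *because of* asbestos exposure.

p₁ = P(outcome | exposed) = 974/1133 = 0.85966
p₀ = P(outcome | unexposed) = 1289/3581 = 0.35996
PN = (p₁ − p₀)/p₁ = (0.85966 − 0.35996) / 0.85966 ≈ 0.58128.
Attributable cases ≈ PN × (exposed cases) = 0.58128 × 974 ≈ 566.17.

about 566 cases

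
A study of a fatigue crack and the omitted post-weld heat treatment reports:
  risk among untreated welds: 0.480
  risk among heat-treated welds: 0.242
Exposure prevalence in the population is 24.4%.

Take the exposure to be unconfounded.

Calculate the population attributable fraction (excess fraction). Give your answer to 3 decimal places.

PAF ≈ 0.194

Let p₁ = 0.48, p₀ = 0.242.
Overall risk P(Y=1) = π·p₁ + (1−π)·p₀ = 0.244×0.48 + 0.756×0.242 = 0.30007.
Under exogeneity, PAF = [P(Y=1) − p₀] / P(Y=1).
PAF = (0.30007 − 0.242) / 0.30007 ≈ 0.1935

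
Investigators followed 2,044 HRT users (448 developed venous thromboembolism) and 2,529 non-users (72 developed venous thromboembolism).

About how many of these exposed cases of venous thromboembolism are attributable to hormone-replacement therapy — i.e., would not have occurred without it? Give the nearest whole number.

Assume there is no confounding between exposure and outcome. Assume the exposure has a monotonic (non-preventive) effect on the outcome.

about 390 cases

p₁ = P(outcome | exposed) = 448/2044 = 0.21918
p₀ = P(outcome | unexposed) = 72/2529 = 0.02847
PN = (p₁ − p₀)/p₁ = (0.21918 − 0.02847) / 0.21918 ≈ 0.87011.
Attributable cases ≈ PN × (exposed cases) = 0.87011 × 448 ≈ 389.81.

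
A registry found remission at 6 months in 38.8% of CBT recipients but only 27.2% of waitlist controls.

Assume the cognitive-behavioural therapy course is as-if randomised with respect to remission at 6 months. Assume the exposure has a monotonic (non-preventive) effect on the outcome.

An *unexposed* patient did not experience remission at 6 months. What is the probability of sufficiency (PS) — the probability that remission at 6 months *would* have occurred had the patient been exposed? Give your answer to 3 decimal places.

PS ≈ 0.159

p₁ = 0.388, p₀ = 0.272.
Under exogeneity and monotonicity, PS = (p₁ − p₀) / (1 − p₀).
PS = (0.388 − 0.272) / (1 − 0.272) = 0.116 / 0.728 ≈ 0.1593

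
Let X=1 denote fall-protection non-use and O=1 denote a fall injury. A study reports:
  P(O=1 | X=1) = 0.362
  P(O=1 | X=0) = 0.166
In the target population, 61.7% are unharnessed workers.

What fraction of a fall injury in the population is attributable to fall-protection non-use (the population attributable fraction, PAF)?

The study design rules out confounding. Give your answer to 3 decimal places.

Let p₁ = 0.362, p₀ = 0.166.
Overall risk P(Y=1) = π·p₁ + (1−π)·p₀ = 0.617×0.362 + 0.383×0.166 = 0.28693.
Under exogeneity, PAF = [P(Y=1) − p₀] / P(Y=1).
PAF = (0.28693 − 0.166) / 0.28693 ≈ 0.4215

PAF ≈ 0.421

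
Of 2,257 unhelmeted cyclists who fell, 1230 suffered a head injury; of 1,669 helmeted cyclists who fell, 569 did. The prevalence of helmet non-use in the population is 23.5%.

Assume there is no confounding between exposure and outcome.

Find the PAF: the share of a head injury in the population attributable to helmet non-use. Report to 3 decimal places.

PAF ≈ 0.123

p₁ = P(outcome | exposed) = 1230/2257 = 0.54497
p₀ = P(outcome | unexposed) = 569/1669 = 0.34092
Overall risk P(Y=1) = π·p₁ + (1−π)·p₀ = 0.235×0.54497 + 0.765×0.34092 = 0.38887.
Under exogeneity, PAF = [P(Y=1) − p₀] / P(Y=1).
PAF = (0.38887 − 0.34092) / 0.38887 ≈ 0.1233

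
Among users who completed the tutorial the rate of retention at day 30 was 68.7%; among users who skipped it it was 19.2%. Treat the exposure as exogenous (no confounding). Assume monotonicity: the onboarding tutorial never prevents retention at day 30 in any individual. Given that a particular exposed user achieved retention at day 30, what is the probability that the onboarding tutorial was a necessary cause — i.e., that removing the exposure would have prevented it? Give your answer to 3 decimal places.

PN ≈ 0.721

p₁ = 0.687, p₀ = 0.192.
Under exogeneity and monotonicity, PN = (p₁ − p₀) / p₁.
PN = (0.687 − 0.192) / 0.687 = 0.495 / 0.687 ≈ 0.7205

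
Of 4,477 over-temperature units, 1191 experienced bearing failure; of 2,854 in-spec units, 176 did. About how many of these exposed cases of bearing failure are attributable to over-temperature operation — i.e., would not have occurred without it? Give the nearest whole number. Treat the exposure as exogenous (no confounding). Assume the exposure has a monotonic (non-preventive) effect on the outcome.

p₁ = P(outcome | exposed) = 1191/4477 = 0.26603
p₀ = P(outcome | unexposed) = 176/2854 = 0.061668
PN = (p₁ − p₀)/p₁ = (0.26603 − 0.061668) / 0.26603 ≈ 0.76819.
Attributable cases ≈ PN × (exposed cases) = 0.76819 × 1191 ≈ 914.91.

about 915 cases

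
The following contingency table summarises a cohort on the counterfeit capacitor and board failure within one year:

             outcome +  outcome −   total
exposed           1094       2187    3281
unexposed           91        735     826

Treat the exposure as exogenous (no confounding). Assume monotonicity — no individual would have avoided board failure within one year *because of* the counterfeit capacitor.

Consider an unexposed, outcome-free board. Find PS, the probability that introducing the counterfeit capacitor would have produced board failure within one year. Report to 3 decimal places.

PS ≈ 0.251

p₁ = P(outcome | exposed) = 1094/3281 = 0.33343
p₀ = P(outcome | unexposed) = 91/826 = 0.11017
Under exogeneity and monotonicity, PS = (p₁ − p₀)/(1 − p₀).
PS = (0.33343 − 0.11017) / 0.88983 ≈ 0.2509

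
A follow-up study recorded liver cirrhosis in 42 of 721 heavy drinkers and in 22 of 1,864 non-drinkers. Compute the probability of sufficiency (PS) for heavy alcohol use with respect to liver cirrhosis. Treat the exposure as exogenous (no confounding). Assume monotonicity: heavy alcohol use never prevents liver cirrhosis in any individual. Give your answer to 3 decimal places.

PS ≈ 0.047

p₁ = P(outcome | exposed) = 42/721 = 0.058252
p₀ = P(outcome | unexposed) = 22/1864 = 0.011803
Under exogeneity and monotonicity, PS = (p₁ − p₀) / (1 − p₀).
PS = (0.058252 − 0.011803) / (1 − 0.011803) = 0.04645 / 0.9882 ≈ 0.0470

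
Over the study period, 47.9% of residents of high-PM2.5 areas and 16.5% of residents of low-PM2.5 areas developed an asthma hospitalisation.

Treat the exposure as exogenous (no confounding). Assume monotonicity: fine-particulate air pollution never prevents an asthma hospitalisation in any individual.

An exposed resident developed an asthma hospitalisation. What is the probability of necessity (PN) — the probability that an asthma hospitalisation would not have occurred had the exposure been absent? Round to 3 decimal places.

p₁ = 0.479, p₀ = 0.165.
Under exogeneity and monotonicity, PN = (p₁ − p₀) / p₁.
PN = (0.479 − 0.165) / 0.479 = 0.314 / 0.479 ≈ 0.6555

PN ≈ 0.656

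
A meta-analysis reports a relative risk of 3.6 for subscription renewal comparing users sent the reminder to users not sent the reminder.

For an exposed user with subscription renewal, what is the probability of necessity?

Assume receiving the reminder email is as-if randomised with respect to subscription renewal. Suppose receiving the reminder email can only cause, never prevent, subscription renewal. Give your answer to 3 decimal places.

PN ≈ 0.722

Under exogeneity and monotonicity, PN = (RR − 1) / RR = 1 − 1/RR.
PN = (3.6 − 1) / 3.6 = 2.6 / 3.6 ≈ 0.7222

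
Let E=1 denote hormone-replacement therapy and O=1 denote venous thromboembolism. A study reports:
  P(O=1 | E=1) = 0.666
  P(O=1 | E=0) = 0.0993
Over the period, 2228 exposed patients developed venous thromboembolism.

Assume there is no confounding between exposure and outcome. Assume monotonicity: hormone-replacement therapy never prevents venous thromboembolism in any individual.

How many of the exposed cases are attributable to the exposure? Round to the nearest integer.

Let p₁ = 0.666, p₀ = 0.0993.
PN = (p₁ − p₀)/p₁ = (0.666 − 0.0993) / 0.666 ≈ 0.85090.
Attributable cases ≈ PN × (exposed cases) = 0.85090 × 2228 ≈ 1895.81.

about 1896 cases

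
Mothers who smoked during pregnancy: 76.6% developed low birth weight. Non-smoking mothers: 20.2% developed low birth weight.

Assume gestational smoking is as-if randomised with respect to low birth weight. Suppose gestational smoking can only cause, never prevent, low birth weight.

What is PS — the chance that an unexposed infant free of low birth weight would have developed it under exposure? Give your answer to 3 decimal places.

p₁ = 0.766, p₀ = 0.202.
Under exogeneity and monotonicity, PS = (p₁ − p₀) / (1 − p₀).
PS = (0.766 − 0.202) / (1 − 0.202) = 0.564 / 0.798 ≈ 0.7068

PS ≈ 0.707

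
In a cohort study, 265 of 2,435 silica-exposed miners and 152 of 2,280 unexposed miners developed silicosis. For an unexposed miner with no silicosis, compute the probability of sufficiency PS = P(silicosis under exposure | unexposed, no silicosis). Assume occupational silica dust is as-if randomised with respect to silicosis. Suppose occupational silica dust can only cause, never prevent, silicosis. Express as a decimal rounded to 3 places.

p₁ = P(outcome | exposed) = 265/2435 = 0.10883
p₀ = P(outcome | unexposed) = 152/2280 = 0.066667
Under exogeneity and monotonicity, PS = (p₁ − p₀) / (1 − p₀).
PS = (0.10883 − 0.066667) / (1 − 0.066667) = 0.042163 / 0.93333 ≈ 0.0452

PS ≈ 0.045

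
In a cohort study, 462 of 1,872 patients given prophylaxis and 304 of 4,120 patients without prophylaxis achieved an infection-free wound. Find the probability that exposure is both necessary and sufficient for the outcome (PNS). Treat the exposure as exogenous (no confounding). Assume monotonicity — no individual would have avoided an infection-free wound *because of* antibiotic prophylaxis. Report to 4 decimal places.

PNS ≈ 0.1730

p₁ = P(outcome | exposed) = 462/1872 = 0.24679
p₀ = P(outcome | unexposed) = 304/4120 = 0.073786
Under exogeneity and monotonicity, PNS = p₁ − p₀.
PNS = 0.24679 − 0.073786 = 0.17301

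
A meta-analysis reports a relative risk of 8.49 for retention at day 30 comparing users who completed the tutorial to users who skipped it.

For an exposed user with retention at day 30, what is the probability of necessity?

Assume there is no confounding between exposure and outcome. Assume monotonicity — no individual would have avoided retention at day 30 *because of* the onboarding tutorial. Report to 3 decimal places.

Under exogeneity and monotonicity, PN = (RR − 1) / RR = 1 − 1/RR.
PN = (8.49 − 1) / 8.49 = 7.49 / 8.49 ≈ 0.8822

PN ≈ 0.882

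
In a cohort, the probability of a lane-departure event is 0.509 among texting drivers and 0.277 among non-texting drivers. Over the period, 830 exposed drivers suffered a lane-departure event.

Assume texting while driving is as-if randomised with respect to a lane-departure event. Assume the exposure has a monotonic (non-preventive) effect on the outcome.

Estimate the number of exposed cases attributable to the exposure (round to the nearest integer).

about 378 cases

Let p₁ = 0.509, p₀ = 0.277.
PN = (p₁ − p₀)/p₁ = (0.509 − 0.277) / 0.509 ≈ 0.45580.
Attributable cases ≈ PN × (exposed cases) = 0.45580 × 830 ≈ 378.31.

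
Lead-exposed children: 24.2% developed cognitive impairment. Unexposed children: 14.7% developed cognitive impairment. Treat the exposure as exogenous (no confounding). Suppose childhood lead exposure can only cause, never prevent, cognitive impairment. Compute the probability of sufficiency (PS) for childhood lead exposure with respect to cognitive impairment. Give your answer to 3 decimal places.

p₁ = 0.242, p₀ = 0.147.
Under exogeneity and monotonicity, PS = (p₁ − p₀) / (1 − p₀).
PS = (0.242 − 0.147) / (1 − 0.147) = 0.095 / 0.853 ≈ 0.1114

PS ≈ 0.111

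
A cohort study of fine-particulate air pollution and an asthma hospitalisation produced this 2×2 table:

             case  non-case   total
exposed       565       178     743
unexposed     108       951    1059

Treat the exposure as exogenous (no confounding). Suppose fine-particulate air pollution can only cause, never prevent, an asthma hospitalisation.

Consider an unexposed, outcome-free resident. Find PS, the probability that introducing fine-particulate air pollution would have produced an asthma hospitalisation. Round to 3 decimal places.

PS ≈ 0.733

p₁ = P(outcome | exposed) = 565/743 = 0.76043
p₀ = P(outcome | unexposed) = 108/1059 = 0.10198
Under exogeneity and monotonicity, PS = (p₁ − p₀)/(1 − p₀).
PS = (0.76043 − 0.10198) / 0.89802 ≈ 0.7332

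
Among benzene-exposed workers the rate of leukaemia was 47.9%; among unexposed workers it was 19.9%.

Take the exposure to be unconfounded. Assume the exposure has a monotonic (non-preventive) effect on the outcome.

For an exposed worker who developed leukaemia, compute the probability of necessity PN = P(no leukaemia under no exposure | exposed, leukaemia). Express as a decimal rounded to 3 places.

p₁ = 0.479, p₀ = 0.199.
Under exogeneity and monotonicity, PN = (p₁ − p₀) / p₁.
PN = (0.479 − 0.199) / 0.479 = 0.28 / 0.479 ≈ 0.5846

PN ≈ 0.585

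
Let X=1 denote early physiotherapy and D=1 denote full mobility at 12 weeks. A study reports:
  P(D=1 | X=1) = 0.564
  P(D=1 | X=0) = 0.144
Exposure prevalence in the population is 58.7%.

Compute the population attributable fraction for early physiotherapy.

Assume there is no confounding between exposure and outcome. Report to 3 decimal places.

Let p₁ = 0.564, p₀ = 0.144.
Overall risk P(Y=1) = π·p₁ + (1−π)·p₀ = 0.587×0.564 + 0.413×0.144 = 0.39054.
Under exogeneity, PAF = [P(Y=1) − p₀] / P(Y=1).
PAF = (0.39054 − 0.144) / 0.39054 ≈ 0.6313

PAF ≈ 0.631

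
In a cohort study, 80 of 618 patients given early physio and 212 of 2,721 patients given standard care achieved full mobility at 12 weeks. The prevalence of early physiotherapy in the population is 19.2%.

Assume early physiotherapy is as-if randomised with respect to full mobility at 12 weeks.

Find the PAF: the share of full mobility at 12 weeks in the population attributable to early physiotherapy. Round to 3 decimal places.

PAF ≈ 0.113

p₁ = P(outcome | exposed) = 80/618 = 0.12945
p₀ = P(outcome | unexposed) = 212/2721 = 0.077913
Overall risk P(Y=1) = π·p₁ + (1−π)·p₀ = 0.192×0.12945 + 0.808×0.077913 = 0.087808.
Under exogeneity, PAF = [P(Y=1) − p₀] / P(Y=1).
PAF = (0.087808 − 0.077913) / 0.087808 ≈ 0.1127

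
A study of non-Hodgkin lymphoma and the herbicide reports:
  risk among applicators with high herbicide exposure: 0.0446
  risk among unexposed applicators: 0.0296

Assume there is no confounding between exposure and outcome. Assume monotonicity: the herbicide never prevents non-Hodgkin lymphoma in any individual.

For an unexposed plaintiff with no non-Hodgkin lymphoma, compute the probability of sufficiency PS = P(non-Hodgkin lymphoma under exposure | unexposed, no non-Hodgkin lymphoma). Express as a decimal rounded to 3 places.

PS ≈ 0.015

Let p₁ = 0.0446, p₀ = 0.0296.
Under exogeneity and monotonicity, PS = (p₁ − p₀) / (1 − p₀).
PS = (0.0446 − 0.0296) / (1 − 0.0296) = 0.015 / 0.9704 ≈ 0.0155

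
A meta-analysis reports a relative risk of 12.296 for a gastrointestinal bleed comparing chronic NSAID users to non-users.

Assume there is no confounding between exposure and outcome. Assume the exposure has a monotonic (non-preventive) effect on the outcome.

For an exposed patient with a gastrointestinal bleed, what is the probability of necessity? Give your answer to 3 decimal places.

PN ≈ 0.919

Under exogeneity and monotonicity, PN = (RR − 1) / RR = 1 − 1/RR.
PN = (12.296 − 1) / 12.296 = 11.3 / 12.296 ≈ 0.9187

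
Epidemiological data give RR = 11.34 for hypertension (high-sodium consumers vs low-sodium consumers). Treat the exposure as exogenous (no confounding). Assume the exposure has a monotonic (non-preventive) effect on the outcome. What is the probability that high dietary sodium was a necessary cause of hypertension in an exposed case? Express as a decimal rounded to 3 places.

Under exogeneity and monotonicity, PN = (RR − 1) / RR = 1 − 1/RR.
PN = (11.34 − 1) / 11.34 = 10.34 / 11.34 ≈ 0.9118

PN ≈ 0.912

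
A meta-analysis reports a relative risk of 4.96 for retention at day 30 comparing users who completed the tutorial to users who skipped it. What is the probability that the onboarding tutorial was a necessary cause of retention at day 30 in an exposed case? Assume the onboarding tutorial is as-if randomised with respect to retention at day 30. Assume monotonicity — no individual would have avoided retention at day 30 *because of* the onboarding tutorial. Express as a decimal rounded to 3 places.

PN ≈ 0.798

Under exogeneity and monotonicity, PN = (RR − 1) / RR = 1 − 1/RR.
PN = (4.96 − 1) / 4.96 = 3.96 / 4.96 ≈ 0.7984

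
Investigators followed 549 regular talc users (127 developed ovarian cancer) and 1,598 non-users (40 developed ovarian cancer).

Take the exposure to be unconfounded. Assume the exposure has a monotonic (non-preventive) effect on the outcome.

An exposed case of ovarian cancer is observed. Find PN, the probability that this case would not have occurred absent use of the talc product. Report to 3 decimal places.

PN ≈ 0.892

p₁ = P(outcome | exposed) = 127/549 = 0.23133
p₀ = P(outcome | unexposed) = 40/1598 = 0.025031
Under exogeneity and monotonicity, PN = (p₁ − p₀) / p₁.
PN = (0.23133 − 0.025031) / 0.23133 = 0.2063 / 0.23133 ≈ 0.8918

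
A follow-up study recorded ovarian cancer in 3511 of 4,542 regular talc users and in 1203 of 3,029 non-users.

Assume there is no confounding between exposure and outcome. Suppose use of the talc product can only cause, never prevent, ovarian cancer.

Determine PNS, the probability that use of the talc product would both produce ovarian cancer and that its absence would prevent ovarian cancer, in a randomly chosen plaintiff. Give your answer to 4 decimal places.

PNS ≈ 0.3758

p₁ = P(outcome | exposed) = 3511/4542 = 0.77301
p₀ = P(outcome | unexposed) = 1203/3029 = 0.39716
Under exogeneity and monotonicity, PNS = p₁ − p₀.
PNS = 0.77301 − 0.39716 = 0.37585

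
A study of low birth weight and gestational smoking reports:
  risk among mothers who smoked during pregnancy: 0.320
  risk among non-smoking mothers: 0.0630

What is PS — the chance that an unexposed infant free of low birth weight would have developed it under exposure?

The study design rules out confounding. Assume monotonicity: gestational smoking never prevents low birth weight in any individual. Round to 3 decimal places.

Let p₁ = 0.32, p₀ = 0.063.
Under exogeneity and monotonicity, PS = (p₁ − p₀) / (1 − p₀).
PS = (0.32 − 0.063) / (1 − 0.063) = 0.257 / 0.937 ≈ 0.2743

PS ≈ 0.274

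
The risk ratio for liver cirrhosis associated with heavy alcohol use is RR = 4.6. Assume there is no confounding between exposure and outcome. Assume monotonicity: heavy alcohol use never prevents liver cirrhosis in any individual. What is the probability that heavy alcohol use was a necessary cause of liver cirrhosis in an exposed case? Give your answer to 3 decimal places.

Under exogeneity and monotonicity, PN = (RR − 1) / RR = 1 − 1/RR.
PN = (4.6 − 1) / 4.6 = 3.6 / 4.6 ≈ 0.7826

PN ≈ 0.783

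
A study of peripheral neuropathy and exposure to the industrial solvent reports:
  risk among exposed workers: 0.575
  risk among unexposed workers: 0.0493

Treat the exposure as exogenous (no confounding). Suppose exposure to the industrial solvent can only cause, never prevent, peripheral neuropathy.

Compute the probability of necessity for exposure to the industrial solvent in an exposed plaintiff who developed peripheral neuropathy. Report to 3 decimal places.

PN ≈ 0.914

Let p₁ = 0.575, p₀ = 0.0493.
Under exogeneity and monotonicity, PN = (p₁ − p₀) / p₁.
PN = (0.575 − 0.0493) / 0.575 = 0.5257 / 0.575 ≈ 0.9143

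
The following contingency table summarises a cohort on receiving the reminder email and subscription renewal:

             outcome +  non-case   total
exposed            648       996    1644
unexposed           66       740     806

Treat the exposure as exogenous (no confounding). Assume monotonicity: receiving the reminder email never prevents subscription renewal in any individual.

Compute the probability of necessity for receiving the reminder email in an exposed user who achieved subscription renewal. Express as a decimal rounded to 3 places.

PN ≈ 0.792

p₁ = P(outcome | exposed) = 648/1644 = 0.39416
p₀ = P(outcome | unexposed) = 66/806 = 0.081886
Under exogeneity and monotonicity, PN = (p₁ − p₀) / p₁.
PN = (0.39416 − 0.081886) / 0.39416 = 0.31227 / 0.39416 ≈ 0.7923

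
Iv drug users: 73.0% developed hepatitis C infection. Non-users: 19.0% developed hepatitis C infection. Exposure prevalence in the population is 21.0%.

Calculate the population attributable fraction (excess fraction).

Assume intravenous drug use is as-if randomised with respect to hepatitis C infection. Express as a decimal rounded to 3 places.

p₁ = 0.73, p₀ = 0.19.
Overall risk P(Y=1) = π·p₁ + (1−π)·p₀ = 0.21×0.73 + 0.79×0.19 = 0.3034.
Under exogeneity, PAF = [P(Y=1) − p₀] / P(Y=1).
PAF = (0.3034 − 0.19) / 0.3034 ≈ 0.3738

PAF ≈ 0.374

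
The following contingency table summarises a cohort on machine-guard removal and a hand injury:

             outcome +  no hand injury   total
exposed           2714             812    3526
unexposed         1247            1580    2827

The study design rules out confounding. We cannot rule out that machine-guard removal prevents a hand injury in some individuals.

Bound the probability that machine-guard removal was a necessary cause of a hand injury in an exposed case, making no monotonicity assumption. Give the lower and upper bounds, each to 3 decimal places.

0.427 ≤ PN ≤ 0.726

p₁ = P(outcome | exposed) = 2714/3526 = 0.76971
p₀ = P(outcome | unexposed) = 1247/2827 = 0.4411
Under exogeneity alone the bounds on PN are max{0,(p₁−p₀)/p₁} ≤ PN ≤ min{1,(1−p₀)/p₁}.
  lower = (p₁ − p₀)/p₁ = 0.32861 / 0.76971 ≈ 0.4269
  upper = min{1, (1 − p₀)/p₁} = 0.5589 / 0.76971 ≈ 0.7261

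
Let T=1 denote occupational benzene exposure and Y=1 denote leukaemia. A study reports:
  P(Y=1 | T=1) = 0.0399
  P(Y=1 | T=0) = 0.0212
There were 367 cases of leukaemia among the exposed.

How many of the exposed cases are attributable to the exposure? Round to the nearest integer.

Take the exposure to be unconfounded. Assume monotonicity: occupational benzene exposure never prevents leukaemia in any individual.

about 172 cases

Let p₁ = 0.0399, p₀ = 0.0212.
PN = (p₁ − p₀)/p₁ = (0.0399 − 0.0212) / 0.0399 ≈ 0.46867.
Attributable cases ≈ PN × (exposed cases) = 0.46867 × 367 ≈ 172.00.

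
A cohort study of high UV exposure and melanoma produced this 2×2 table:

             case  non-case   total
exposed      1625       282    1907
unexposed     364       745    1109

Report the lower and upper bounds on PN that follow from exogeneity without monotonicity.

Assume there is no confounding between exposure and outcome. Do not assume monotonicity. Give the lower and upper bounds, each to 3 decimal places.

p₁ = P(outcome | exposed) = 1625/1907 = 0.85212
p₀ = P(outcome | unexposed) = 364/1109 = 0.32822
Under exogeneity alone the bounds on PN are max{0,(p₁−p₀)/p₁} ≤ PN ≤ min{1,(1−p₀)/p₁}.
  lower = (p₁ − p₀)/p₁ = 0.5239 / 0.85212 ≈ 0.6148
  upper = min{1, (1 − p₀)/p₁} = 0.67178 / 0.85212 ≈ 0.7884

0.615 ≤ PN ≤ 0.788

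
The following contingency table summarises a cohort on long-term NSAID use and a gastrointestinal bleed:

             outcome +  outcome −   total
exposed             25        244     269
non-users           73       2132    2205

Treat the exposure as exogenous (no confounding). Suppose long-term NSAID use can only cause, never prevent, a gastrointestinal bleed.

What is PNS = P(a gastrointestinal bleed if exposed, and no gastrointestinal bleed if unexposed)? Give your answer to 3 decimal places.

PNS ≈ 0.060

p₁ = P(outcome | exposed) = 25/269 = 0.092937
p₀ = P(outcome | unexposed) = 73/2205 = 0.033107
Under exogeneity and monotonicity, PNS = p₁ − p₀.
PNS = 0.092937 − 0.033107 = 0.05983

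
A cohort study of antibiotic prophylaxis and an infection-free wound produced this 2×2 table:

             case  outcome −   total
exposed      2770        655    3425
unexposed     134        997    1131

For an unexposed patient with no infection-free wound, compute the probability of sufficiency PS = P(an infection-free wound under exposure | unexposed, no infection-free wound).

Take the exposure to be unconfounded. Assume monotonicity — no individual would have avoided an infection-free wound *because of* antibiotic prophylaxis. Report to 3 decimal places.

PS ≈ 0.783

p₁ = P(outcome | exposed) = 2770/3425 = 0.80876
p₀ = P(outcome | unexposed) = 134/1131 = 0.11848
Under exogeneity and monotonicity, PS = (p₁ − p₀)/(1 − p₀).
PS = (0.80876 − 0.11848) / 0.88152 ≈ 0.7831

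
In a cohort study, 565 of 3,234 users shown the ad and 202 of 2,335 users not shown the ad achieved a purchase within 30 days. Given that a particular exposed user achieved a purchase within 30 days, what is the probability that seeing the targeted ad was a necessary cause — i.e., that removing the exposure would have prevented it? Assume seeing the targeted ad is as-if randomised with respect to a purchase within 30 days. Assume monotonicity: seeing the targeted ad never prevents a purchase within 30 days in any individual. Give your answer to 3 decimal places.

PN ≈ 0.505

p₁ = P(outcome | exposed) = 565/3234 = 0.17471
p₀ = P(outcome | unexposed) = 202/2335 = 0.08651
Under exogeneity and monotonicity, PN = (p₁ − p₀) / p₁.
PN = (0.17471 − 0.08651) / 0.17471 = 0.088197 / 0.17471 ≈ 0.5048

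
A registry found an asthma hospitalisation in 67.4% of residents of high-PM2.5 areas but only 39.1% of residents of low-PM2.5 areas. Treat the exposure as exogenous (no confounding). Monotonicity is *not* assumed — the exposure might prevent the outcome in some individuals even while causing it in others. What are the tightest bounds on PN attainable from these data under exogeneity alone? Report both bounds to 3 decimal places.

p₁ = 0.674, p₀ = 0.391.
Under exogeneity alone the bounds on PN are max{0,(p₁−p₀)/p₁} ≤ PN ≤ min{1,(1−p₀)/p₁}.
  lower = (p₁ − p₀)/p₁ = 0.283 / 0.674 ≈ 0.4199
  upper = min{1, (1 − p₀)/p₁} = 0.609 / 0.674 ≈ 0.9036

0.420 ≤ PN ≤ 0.904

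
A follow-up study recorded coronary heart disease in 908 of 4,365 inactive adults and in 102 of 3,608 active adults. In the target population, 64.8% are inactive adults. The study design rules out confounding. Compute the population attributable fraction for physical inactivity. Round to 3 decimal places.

PAF ≈ 0.805

p₁ = P(outcome | exposed) = 908/4365 = 0.20802
p₀ = P(outcome | unexposed) = 102/3608 = 0.028271
Overall risk P(Y=1) = π·p₁ + (1−π)·p₀ = 0.648×0.20802 + 0.352×0.028271 = 0.14475.
Under exogeneity, PAF = [P(Y=1) − p₀] / P(Y=1).
PAF = (0.14475 − 0.028271) / 0.14475 ≈ 0.8047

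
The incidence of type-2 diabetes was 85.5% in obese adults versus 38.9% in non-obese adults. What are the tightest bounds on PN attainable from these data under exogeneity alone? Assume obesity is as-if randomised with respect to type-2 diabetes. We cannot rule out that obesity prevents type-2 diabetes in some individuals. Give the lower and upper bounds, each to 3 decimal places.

p₁ = 0.855, p₀ = 0.389.
Under exogeneity alone the bounds on PN are max{0,(p₁−p₀)/p₁} ≤ PN ≤ min{1,(1−p₀)/p₁}.
  lower = (p₁ − p₀)/p₁ = 0.466 / 0.855 ≈ 0.5450
  upper = min{1, (1 − p₀)/p₁} = 0.611 / 0.855 ≈ 0.7146

0.545 ≤ PN ≤ 0.715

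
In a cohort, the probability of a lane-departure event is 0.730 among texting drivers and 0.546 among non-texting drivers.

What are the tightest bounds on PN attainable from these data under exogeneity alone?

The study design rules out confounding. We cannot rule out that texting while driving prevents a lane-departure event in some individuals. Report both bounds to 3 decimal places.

0.252 ≤ PN ≤ 0.622

Let p₁ = 0.73, p₀ = 0.546.
Under exogeneity alone the bounds on PN are max{0,(p₁−p₀)/p₁} ≤ PN ≤ min{1,(1−p₀)/p₁}.
  lower = (p₁ − p₀)/p₁ = 0.184 / 0.73 ≈ 0.2521
  upper = min{1, (1 − p₀)/p₁} = 0.454 / 0.73 ≈ 0.6219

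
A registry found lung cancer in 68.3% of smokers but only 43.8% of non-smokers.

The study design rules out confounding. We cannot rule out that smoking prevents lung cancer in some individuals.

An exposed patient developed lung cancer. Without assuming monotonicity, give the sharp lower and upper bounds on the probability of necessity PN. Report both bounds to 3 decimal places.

p₁ = 0.683, p₀ = 0.438.
Under exogeneity alone the bounds on PN are max{0,(p₁−p₀)/p₁} ≤ PN ≤ min{1,(1−p₀)/p₁}.
  lower = (p₁ − p₀)/p₁ = 0.245 / 0.683 ≈ 0.3587
  upper = min{1, (1 − p₀)/p₁} = 0.562 / 0.683 ≈ 0.8228

0.359 ≤ PN ≤ 0.823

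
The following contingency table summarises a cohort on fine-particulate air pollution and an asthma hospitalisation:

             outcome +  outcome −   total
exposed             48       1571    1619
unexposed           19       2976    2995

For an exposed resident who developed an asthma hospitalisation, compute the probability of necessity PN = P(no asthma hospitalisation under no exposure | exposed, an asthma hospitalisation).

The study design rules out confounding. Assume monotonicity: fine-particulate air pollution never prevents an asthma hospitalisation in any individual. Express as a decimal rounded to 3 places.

p₁ = P(outcome | exposed) = 48/1619 = 0.029648
p₀ = P(outcome | unexposed) = 19/2995 = 0.0063439
Under exogeneity and monotonicity, PN = (p₁ − p₀) / p₁.
PN = (0.029648 − 0.0063439) / 0.029648 = 0.023304 / 0.029648 ≈ 0.7860

PN ≈ 0.786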